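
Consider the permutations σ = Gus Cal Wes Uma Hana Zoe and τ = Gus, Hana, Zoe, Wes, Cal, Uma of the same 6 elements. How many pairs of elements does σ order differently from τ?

7

Assign each item its position (1..6) in the first ordering, then rewrite the second ordering as that position sequence:
positions: Gus→1, Cal→2, Wes→3, Uma→4, Hana→5, Zoe→6
second ordering as positions: [1, 5, 6, 3, 2, 4]
Discordant pairs = inversions in this position sequence.
1: 0
5: 3, 2, 4 → 3
6: 3, 2, 4 → 3
3: 2 → 1
2: 0
4: 0
Total: 0 + 3 + 3 + 1 + 0 + 0 = 7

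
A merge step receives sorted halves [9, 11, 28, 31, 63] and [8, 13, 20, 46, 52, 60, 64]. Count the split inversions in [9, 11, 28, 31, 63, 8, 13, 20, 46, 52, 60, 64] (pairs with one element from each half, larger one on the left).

Take each right-half value and tally the left-half values above it:
r = 8: 9, 11, 28, 31, 63 → 5
r = 13: 28, 31, 63 → 3
r = 20: 28, 31, 63 → 3
r = 46: 63 → 1
r = 52: 63 → 1
r = 60: 63 → 1
r = 64: none → 0
Cross-inversions: 5 + 3 + 3 + 1 + 1 + 1 + 0 = 14

14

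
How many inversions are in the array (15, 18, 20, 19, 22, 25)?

Count, for each position, how many later elements it exceeds:
15 → none → 0
18 → none → 0
20 → 19 → 1
19 → none → 0
22 → none → 0
25 → none → 0
Sum: 0 + 0 + 1 + 0 + 0 + 0 = 1

1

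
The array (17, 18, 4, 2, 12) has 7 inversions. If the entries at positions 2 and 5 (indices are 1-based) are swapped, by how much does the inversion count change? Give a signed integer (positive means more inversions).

-1

Positions 2 and 5 hold 18 and 12; after swapping, the array is [17, 12, 4, 2, 18].
Element-by-element contributions:
17: 3
12: 2
4: 1
2: 0
18: 0
Sum: 3 + 2 + 1 + 0 + 0 = 6
Change: 6 − 7 = -1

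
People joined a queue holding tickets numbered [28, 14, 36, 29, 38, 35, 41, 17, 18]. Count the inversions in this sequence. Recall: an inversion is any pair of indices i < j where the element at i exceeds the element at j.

Sweep left to right; for each value list the smaller values that follow it:
28: 3
14: 0
36: 4
29: 2
38: 3
35: 2
41: 2
17: 0
18: 0
Sum: 3 + 0 + 4 + 2 + 3 + 2 + 2 + 0 + 0 = 16

16 out-of-order pairs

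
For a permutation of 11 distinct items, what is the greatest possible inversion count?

55 inversions

The maximum occurs when the array is in strictly decreasing order: every one of the C(11, 2) pairs is inverted.
C(11, 2) = 11·10/2 = 55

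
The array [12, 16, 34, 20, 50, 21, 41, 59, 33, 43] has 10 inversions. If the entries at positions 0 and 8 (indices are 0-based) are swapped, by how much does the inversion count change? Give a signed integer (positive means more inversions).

+7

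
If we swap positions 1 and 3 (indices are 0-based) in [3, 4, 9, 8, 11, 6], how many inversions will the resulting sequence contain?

Positions 1 and 3 hold 4 and 8; after swapping, the array is [3, 8, 9, 4, 11, 6].
For each element, count later entries that are smaller:
3 → none → 0
8 → 4, 6 → 2
9 → 4, 6 → 2
4 → none → 0
11 → 6 → 1
6 → none → 0
Sum: 0 + 2 + 2 + 0 + 1 + 0 = 5

5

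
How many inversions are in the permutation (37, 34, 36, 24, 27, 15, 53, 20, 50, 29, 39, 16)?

There are 37 inversions.

Sweep left to right; for each value list the smaller values that follow it:
37 → 34, 36, 24, 27, 15, 20, 29, 16 → 8
34 → 24, 27, 15, 20, 29, 16 → 6
36 → 24, 27, 15, 20, 29, 16 → 6
24 → 15, 20, 16 → 3
27 → 15, 20, 16 → 3
15 → none → 0
53 → 20, 50, 29, 39, 16 → 5
20 → 16 → 1
50 → 29, 39, 16 → 3
29 → 16 → 1
39 → 16 → 1
16 → none → 0
Sum: 8 + 6 + 6 + 3 + 3 + 0 + 5 + 1 + 3 + 1 + 1 + 0 = 37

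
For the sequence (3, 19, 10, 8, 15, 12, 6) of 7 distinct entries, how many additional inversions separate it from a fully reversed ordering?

10

Maximum inversions for 7 distinct elements is C(7, 2) = 7·6/2 = 21.
Current inversions — for each element, count later smaller elements:
3: 0
19: 5
10: 2
8: 1
15: 2
12: 1
6: 0
Current total: 0 + 5 + 2 + 1 + 2 + 1 + 0 = 11
Shortfall: 21 − 11 = 10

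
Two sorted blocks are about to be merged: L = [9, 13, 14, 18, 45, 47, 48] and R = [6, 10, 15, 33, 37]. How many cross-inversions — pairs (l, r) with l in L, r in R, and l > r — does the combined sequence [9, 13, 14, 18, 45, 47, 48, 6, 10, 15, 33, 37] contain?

23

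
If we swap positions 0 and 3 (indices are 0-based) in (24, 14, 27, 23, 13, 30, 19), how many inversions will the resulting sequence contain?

10 inversions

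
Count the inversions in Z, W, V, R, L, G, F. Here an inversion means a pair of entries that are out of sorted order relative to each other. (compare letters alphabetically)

Count, for each position, how many later elements it exceeds:
Z → W, V, R, L, G, F → 6
W → V, R, L, G, F → 5
V → R, L, G, F → 4
R → L, G, F → 3
L → G, F → 2
G → F → 1
F → none → 0
Sum: 6 + 5 + 4 + 3 + 2 + 1 + 0 = 21

21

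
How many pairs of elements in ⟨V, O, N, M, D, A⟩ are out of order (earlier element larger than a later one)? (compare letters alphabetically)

For each element, count later entries that are smaller:
V → O, N, M, D, A → 5
O → N, M, D, A → 4
N → M, D, A → 3
M → D, A → 2
D → A → 1
A → none → 0
Sum: 5 + 4 + 3 + 2 + 1 + 0 = 15

15 out-of-order pairs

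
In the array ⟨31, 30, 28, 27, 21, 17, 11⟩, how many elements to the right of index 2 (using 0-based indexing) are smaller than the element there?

4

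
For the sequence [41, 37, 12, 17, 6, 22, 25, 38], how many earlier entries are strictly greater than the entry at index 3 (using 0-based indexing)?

2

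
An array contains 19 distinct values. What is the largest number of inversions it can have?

171 inversions

A reversed (strictly descending) arrangement makes every pair an inversion, giving C(19, 2) inversions.
C(19, 2) = 19·18/2 = 171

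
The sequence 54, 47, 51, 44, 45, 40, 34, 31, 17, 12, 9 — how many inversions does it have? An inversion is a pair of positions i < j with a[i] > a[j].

Element-by-element contributions:
54 → 47, 51, 44, 45, 40, 34, 31, 17, 12, 9 → 10
47 → 44, 45, 40, 34, 31, 17, 12, 9 → 8
51 → 44, 45, 40, 34, 31, 17, 12, 9 → 8
44 → 40, 34, 31, 17, 12, 9 → 6
45 → 40, 34, 31, 17, 12, 9 → 6
40 → 34, 31, 17, 12, 9 → 5
34 → 31, 17, 12, 9 → 4
31 → 17, 12, 9 → 3
17 → 12, 9 → 2
12 → 9 → 1
9 → none → 0
Sum: 10 + 8 + 8 + 6 + 6 + 5 + 4 + 3 + 2 + 1 + 0 = 53

53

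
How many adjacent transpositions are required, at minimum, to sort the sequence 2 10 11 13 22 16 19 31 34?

2

The minimum number of adjacent swaps to sort an array equals its inversion count, since every such swap removes exactly one inversion.
Count inversions — for each element, later elements that are smaller:
2: none → 0
10: none → 0
11: none → 0
13: none → 0
22: 16, 19 → 2
16: none → 0
19: none → 0
31: none → 0
34: none → 0
Total inversions: 0 + 0 + 0 + 0 + 2 + 0 + 0 + 0 + 0 = 2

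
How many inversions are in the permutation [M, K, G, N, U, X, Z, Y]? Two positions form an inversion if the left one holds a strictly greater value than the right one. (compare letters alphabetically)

There are 4 inversions.

Count, for each position, how many later elements it exceeds:
M → K, G → 2
K → G → 1
G → none → 0
N → none → 0
U → none → 0
X → none → 0
Z → Y → 1
Y → none → 0
Sum: 2 + 1 + 0 + 0 + 0 + 0 + 1 + 0 = 4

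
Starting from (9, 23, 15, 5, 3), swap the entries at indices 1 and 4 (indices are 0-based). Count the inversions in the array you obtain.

Positions 1 and 4 hold 23 and 3; after swapping, the array is [9, 3, 15, 5, 23].
For each element, count later entries that are smaller:
9 → 3, 5 → 2
3 → none → 0
15 → 5 → 1
5 → none → 0
23 → none → 0
Sum: 2 + 0 + 1 + 0 + 0 = 3

3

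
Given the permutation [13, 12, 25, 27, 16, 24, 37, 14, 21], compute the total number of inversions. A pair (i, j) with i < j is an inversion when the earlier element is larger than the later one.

Out-of-order pairs: 14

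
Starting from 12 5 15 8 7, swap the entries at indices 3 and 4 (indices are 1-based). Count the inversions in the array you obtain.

5 inversions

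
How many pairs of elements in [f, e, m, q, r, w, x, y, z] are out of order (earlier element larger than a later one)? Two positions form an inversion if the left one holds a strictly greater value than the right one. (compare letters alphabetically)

For each element, count later entries that are smaller:
f → e → 1
e → none → 0
m → none → 0
q → none → 0
r → none → 0
w → none → 0
x → none → 0
y → none → 0
z → none → 0
Sum: 1 + 0 + 0 + 0 + 0 + 0 + 0 + 0 + 0 = 1

1 out-of-order pair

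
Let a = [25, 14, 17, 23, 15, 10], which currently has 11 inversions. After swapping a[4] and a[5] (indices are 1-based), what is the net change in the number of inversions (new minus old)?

-1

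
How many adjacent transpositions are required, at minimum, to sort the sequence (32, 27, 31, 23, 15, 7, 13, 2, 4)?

33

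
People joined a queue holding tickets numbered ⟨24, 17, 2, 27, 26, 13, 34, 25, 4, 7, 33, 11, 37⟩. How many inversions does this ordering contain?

34 inversions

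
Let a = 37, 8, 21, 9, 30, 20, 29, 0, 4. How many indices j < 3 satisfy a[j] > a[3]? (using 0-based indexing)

The element at index 3 is 9.
Elements before it: 37, 8, 21
Those larger than 9: 37, 21

2 such elements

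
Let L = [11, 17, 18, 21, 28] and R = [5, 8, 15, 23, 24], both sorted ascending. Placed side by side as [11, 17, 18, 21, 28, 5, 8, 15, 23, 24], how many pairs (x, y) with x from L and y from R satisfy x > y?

16

Count, for every r in R, how many entries of L exceed r:
r = 5: 11, 17, 18, 21, 28 → 5
r = 8: 11, 17, 18, 21, 28 → 5
r = 15: 17, 18, 21, 28 → 4
r = 23: 28 → 1
r = 24: 28 → 1
Cross-inversions: 5 + 5 + 4 + 1 + 1 = 16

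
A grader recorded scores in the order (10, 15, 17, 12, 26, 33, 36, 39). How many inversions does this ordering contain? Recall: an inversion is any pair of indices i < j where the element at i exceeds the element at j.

2

Sweep left to right; for each value list the smaller values that follow it:
10: 0
15: 1
17: 1
12: 0
26: 0
33: 0
36: 0
39: 0
Sum: 0 + 1 + 1 + 0 + 0 + 0 + 0 + 0 = 2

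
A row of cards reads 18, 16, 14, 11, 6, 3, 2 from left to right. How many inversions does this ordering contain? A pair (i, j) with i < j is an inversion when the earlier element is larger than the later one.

21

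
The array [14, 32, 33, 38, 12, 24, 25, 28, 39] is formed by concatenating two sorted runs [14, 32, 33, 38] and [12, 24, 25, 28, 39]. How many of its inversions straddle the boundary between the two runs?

Take each right-half value and tally the left-half values above it:
r = 12: 14, 32, 33, 38 → 4
r = 24: 32, 33, 38 → 3
r = 25: 32, 33, 38 → 3
r = 28: 32, 33, 38 → 3
r = 39: none → 0
Cross-inversions: 4 + 3 + 3 + 3 + 0 = 13

Cross-inversions: 13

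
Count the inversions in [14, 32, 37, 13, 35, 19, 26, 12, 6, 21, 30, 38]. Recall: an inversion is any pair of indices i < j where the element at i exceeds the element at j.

32

Count, for each position, how many later elements it exceeds:
14 → 13, 12, 6 → 3
32 → 13, 19, 26, 12, 6, 21, 30 → 7
37 → 13, 35, 19, 26, 12, 6, 21, 30 → 8
13 → 12, 6 → 2
35 → 19, 26, 12, 6, 21, 30 → 6
19 → 12, 6 → 2
26 → 12, 6, 21 → 3
12 → 6 → 1
6 → none → 0
21 → none → 0
30 → none → 0
38 → none → 0
Sum: 3 + 7 + 8 + 2 + 6 + 2 + 3 + 1 + 0 + 0 + 0 + 0 = 32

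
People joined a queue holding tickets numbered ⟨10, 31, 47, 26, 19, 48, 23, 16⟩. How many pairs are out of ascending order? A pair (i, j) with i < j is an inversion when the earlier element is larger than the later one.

15

Count, for each position, how many later elements it exceeds:
10: 0
31: 4
47: 4
26: 3
19: 1
48: 2
23: 1
16: 0
Sum: 0 + 4 + 4 + 3 + 1 + 2 + 1 + 0 = 15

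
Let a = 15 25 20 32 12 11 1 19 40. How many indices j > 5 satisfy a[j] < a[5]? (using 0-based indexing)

1

The element at index 5 is 11.
Elements after it: 1, 19, 40
Those smaller than 11: 1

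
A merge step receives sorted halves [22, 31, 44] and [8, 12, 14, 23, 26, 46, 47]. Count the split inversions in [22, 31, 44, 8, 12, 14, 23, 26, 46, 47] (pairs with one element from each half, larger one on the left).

Split inversions: 13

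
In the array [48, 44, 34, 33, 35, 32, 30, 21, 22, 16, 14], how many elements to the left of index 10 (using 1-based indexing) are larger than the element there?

The element at index 10 is 16.
Elements before it: 48, 44, 34, 33, 35, 32, 30, 21, 22
Those larger than 16: 48, 44, 34, 33, 35, 32, 30, 21, 22

9 such elements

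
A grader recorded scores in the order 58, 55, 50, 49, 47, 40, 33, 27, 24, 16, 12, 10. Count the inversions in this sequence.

66

Count, for each position, how many later elements it exceeds:
58: 11
55: 10
50: 9
49: 8
47: 7
40: 6
33: 5
27: 4
24: 3
16: 2
12: 1
10: 0
Sum: 11 + 10 + 9 + 8 + 7 + 6 + 5 + 4 + 3 + 2 + 1 + 0 = 66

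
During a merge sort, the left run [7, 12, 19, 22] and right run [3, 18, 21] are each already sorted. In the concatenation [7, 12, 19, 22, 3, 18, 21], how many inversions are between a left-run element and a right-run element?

7 split inversions

Take each right-half value and tally the left-half values above it:
r = 3: 7, 12, 19, 22 → 4
r = 18: 19, 22 → 2
r = 21: 22 → 1
Cross-inversions: 4 + 2 + 1 = 7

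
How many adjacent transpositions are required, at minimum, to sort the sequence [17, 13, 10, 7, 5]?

10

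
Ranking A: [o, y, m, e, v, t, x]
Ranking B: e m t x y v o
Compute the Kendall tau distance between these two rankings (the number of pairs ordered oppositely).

13 discordant pairs

Assign each item its position (1..7) in the first ordering, then rewrite the second ordering as that position sequence:
positions: o→1, y→2, m→3, e→4, v→5, t→6, x→7
second ordering as positions: [4, 3, 6, 7, 2, 5, 1]
Discordant pairs = inversions in this position sequence.
4: 3, 2, 1 → 3
3: 2, 1 → 2
6: 2, 5, 1 → 3
7: 2, 5, 1 → 3
2: 1 → 1
5: 1 → 1
1: 0
Total: 3 + 2 + 3 + 3 + 1 + 1 + 0 = 13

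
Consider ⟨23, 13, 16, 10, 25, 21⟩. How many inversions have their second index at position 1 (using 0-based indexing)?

1 such element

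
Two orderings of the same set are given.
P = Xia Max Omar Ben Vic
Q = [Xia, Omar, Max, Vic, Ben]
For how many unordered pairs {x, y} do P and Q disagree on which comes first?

Assign each item its position (1..5) in the first ordering, then rewrite the second ordering as that position sequence:
positions: Xia→1, Max→2, Omar→3, Ben→4, Vic→5
second ordering as positions: [1, 3, 2, 5, 4]
Discordant pairs = inversions in this position sequence.
1: 0
3: 2 → 1
2: 0
5: 4 → 1
4: 0
Total: 0 + 1 + 0 + 1 + 0 = 2

Disagreeing pairs: 2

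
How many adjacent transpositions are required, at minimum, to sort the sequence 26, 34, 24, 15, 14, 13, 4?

The minimum number of adjacent swaps to sort an array equals its inversion count, since every such swap removes exactly one inversion.
Count inversions — for each element, later elements that are smaller:
26: 24, 15, 14, 13, 4 → 5
34: 24, 15, 14, 13, 4 → 5
24: 15, 14, 13, 4 → 4
15: 14, 13, 4 → 3
14: 13, 4 → 2
13: 4 → 1
4: none → 0
Total inversions: 5 + 5 + 4 + 3 + 2 + 1 + 0 = 20

20 adjacent swaps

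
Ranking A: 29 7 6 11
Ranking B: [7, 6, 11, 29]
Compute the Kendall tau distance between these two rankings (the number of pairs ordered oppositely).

3

Assign each item its position (1..4) in the first ordering, then rewrite the second ordering as that position sequence:
positions: 29→1, 7→2, 6→3, 11→4
second ordering as positions: [2, 3, 4, 1]
Discordant pairs = inversions in this position sequence.
2: 1 → 1
3: 1 → 1
4: 1 → 1
1: 0
Total: 1 + 1 + 1 + 0 = 3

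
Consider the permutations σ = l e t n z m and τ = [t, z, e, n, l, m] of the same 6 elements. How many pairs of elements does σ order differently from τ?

Assign each item its position (1..6) in the first ordering, then rewrite the second ordering as that position sequence:
positions: l→1, e→2, t→3, n→4, z→5, m→6
second ordering as positions: [3, 5, 2, 4, 1, 6]
Discordant pairs = inversions in this position sequence.
3: 2, 1 → 2
5: 2, 4, 1 → 3
2: 1 → 1
4: 1 → 1
1: 0
6: 0
Total: 2 + 3 + 1 + 1 + 0 + 0 = 7

7 discordant pairs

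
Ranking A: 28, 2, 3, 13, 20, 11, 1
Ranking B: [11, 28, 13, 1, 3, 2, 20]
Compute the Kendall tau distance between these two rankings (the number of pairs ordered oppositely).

11

Assign each item its position (1..7) in the first ordering, then rewrite the second ordering as that position sequence:
positions: 28→1, 2→2, 3→3, 13→4, 20→5, 11→6, 1→7
second ordering as positions: [6, 1, 4, 7, 3, 2, 5]
Discordant pairs = inversions in this position sequence.
6: 1, 4, 3, 2, 5 → 5
1: 0
4: 3, 2 → 2
7: 3, 2, 5 → 3
3: 2 → 1
2: 0
5: 0
Total: 5 + 0 + 2 + 3 + 1 + 0 + 0 = 11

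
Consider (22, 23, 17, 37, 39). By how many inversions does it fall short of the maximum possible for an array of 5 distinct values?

8

Maximum inversions for 5 distinct elements is C(5, 2) = 5·4/2 = 10.
Current inversions — for each element, count later smaller elements:
22: 1
23: 1
17: 0
37: 0
39: 0
Current total: 1 + 1 + 0 + 0 + 0 = 2
Shortfall: 10 − 2 = 8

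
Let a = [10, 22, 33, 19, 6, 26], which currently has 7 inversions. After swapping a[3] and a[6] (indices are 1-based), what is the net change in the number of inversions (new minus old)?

Positions 3 and 6 hold 33 and 26; after swapping, the array is [10, 22, 26, 19, 6, 33].
Element-by-element contributions:
10 → 6 → 1
22 → 19, 6 → 2
26 → 19, 6 → 2
19 → 6 → 1
6 → none → 0
33 → none → 0
Sum: 1 + 2 + 2 + 1 + 0 + 0 = 6
Change: 6 − 7 = -1

-1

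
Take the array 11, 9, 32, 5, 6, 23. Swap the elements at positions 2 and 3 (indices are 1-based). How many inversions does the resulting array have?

Inversions: 9

Positions 2 and 3 hold 9 and 32; after swapping, the array is [11, 32, 9, 5, 6, 23].
For each element, count later entries that are smaller:
11: 3
32: 4
9: 2
5: 0
6: 0
23: 0
Sum: 3 + 4 + 2 + 0 + 0 + 0 = 9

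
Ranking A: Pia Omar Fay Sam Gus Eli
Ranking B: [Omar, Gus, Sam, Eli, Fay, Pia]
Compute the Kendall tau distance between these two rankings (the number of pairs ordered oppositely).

9

Assign each item its position (1..6) in the first ordering, then rewrite the second ordering as that position sequence:
positions: Pia→1, Omar→2, Fay→3, Sam→4, Gus→5, Eli→6
second ordering as positions: [2, 5, 4, 6, 3, 1]
Discordant pairs = inversions in this position sequence.
2: 1 → 1
5: 4, 3, 1 → 3
4: 3, 1 → 2
6: 3, 1 → 2
3: 1 → 1
1: 0
Total: 1 + 3 + 2 + 2 + 1 + 0 = 9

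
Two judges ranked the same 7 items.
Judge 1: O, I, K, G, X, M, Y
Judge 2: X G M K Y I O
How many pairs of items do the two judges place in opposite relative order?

Assign each item its position (1..7) in the first ordering, then rewrite the second ordering as that position sequence:
positions: O→1, I→2, K→3, G→4, X→5, M→6, Y→7
second ordering as positions: [5, 4, 6, 3, 7, 2, 1]
Discordant pairs = inversions in this position sequence.
5: 4, 3, 2, 1 → 4
4: 3, 2, 1 → 3
6: 3, 2, 1 → 3
3: 2, 1 → 2
7: 2, 1 → 2
2: 1 → 1
1: 0
Total: 4 + 3 + 3 + 2 + 2 + 1 + 0 = 15

15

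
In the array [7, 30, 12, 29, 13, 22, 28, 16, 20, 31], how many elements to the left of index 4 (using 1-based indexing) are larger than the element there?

1 such element

The element at index 4 is 29.
Elements before it: 7, 30, 12
Those larger than 29: 30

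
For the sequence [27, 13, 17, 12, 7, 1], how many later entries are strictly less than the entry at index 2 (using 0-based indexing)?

3

The element at index 2 is 17.
Elements after it: 12, 7, 1
Those smaller than 17: 12, 7, 1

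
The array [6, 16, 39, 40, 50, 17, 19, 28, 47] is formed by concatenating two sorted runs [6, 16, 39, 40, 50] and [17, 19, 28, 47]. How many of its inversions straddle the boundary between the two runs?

10 split inversions

For each element r of the right run, count left-run elements greater than r:
r = 17: 39, 40, 50 → 3
r = 19: 39, 40, 50 → 3
r = 28: 39, 40, 50 → 3
r = 47: 50 → 1
Cross-inversions: 3 + 3 + 3 + 1 = 10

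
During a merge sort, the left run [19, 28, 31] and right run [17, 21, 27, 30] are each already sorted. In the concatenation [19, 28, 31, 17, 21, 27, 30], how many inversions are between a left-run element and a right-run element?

For each element r of the right run, count left-run elements greater than r:
r = 17: 19, 28, 31 → 3
r = 21: 28, 31 → 2
r = 27: 28, 31 → 2
r = 30: 31 → 1
Cross-inversions: 3 + 2 + 2 + 1 = 8

8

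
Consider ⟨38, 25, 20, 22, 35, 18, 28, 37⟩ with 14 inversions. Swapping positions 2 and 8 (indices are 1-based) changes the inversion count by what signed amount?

+5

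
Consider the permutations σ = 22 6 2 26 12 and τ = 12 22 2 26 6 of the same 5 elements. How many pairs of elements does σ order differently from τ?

Assign each item its position (1..5) in the first ordering, then rewrite the second ordering as that position sequence:
positions: 22→1, 6→2, 2→3, 26→4, 12→5
second ordering as positions: [5, 1, 3, 4, 2]
Discordant pairs = inversions in this position sequence.
5: 1, 3, 4, 2 → 4
1: 0
3: 2 → 1
4: 2 → 1
2: 0
Total: 4 + 0 + 1 + 1 + 0 = 6

6 discordant pairs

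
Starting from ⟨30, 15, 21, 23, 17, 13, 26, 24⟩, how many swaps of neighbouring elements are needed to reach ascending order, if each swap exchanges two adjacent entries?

14

The minimum number of adjacent swaps to sort an array equals its inversion count, since every such swap removes exactly one inversion.
Count inversions — for each element, later elements that are smaller:
30: 15, 21, 23, 17, 13, 26, 24 → 7
15: 13 → 1
21: 17, 13 → 2
23: 17, 13 → 2
17: 13 → 1
13: none → 0
26: 24 → 1
24: none → 0
Total inversions: 7 + 1 + 2 + 2 + 1 + 0 + 1 + 0 = 14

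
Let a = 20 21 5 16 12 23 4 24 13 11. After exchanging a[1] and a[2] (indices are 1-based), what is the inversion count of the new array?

Positions 1 and 2 hold 20 and 21; after swapping, the array is [21, 20, 5, 16, 12, 23, 4, 24, 13, 11].
Element-by-element contributions:
21: 7
20: 6
5: 1
16: 4
12: 2
23: 3
4: 0
24: 2
13: 1
11: 0
Sum: 7 + 6 + 1 + 4 + 2 + 3 + 0 + 2 + 1 + 0 = 26

There are 26 inversions.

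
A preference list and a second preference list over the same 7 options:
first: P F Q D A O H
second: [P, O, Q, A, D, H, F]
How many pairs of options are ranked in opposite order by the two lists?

Assign each item its position (1..7) in the first ordering, then rewrite the second ordering as that position sequence:
positions: P→1, F→2, Q→3, D→4, A→5, O→6, H→7
second ordering as positions: [1, 6, 3, 5, 4, 7, 2]
Discordant pairs = inversions in this position sequence.
1: 0
6: 3, 5, 4, 2 → 4
3: 2 → 1
5: 4, 2 → 2
4: 2 → 1
7: 2 → 1
2: 0
Total: 0 + 4 + 1 + 2 + 1 + 1 + 0 = 9

Pairs: 9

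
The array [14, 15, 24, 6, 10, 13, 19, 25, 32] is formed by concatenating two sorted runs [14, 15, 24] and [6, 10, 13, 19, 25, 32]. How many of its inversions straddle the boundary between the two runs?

For each element r of the right run, count left-run elements greater than r:
r = 6: 14, 15, 24 → 3
r = 10: 14, 15, 24 → 3
r = 13: 14, 15, 24 → 3
r = 19: 24 → 1
r = 25: none → 0
r = 32: none → 0
Cross-inversions: 3 + 3 + 3 + 1 + 0 + 0 = 10

10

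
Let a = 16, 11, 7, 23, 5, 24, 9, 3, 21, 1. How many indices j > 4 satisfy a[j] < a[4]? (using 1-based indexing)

The element at index 4 is 23.
Elements after it: 5, 24, 9, 3, 21, 1
Those smaller than 23: 5, 9, 3, 21, 1

5 such elements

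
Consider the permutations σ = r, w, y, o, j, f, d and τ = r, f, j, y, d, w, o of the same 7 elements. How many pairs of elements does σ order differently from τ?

Assign each item its position (1..7) in the first ordering, then rewrite the second ordering as that position sequence:
positions: r→1, w→2, y→3, o→4, j→5, f→6, d→7
second ordering as positions: [1, 6, 5, 3, 7, 2, 4]
Discordant pairs = inversions in this position sequence.
1: 0
6: 5, 3, 2, 4 → 4
5: 3, 2, 4 → 3
3: 2 → 1
7: 2, 4 → 2
2: 0
4: 0
Total: 0 + 4 + 3 + 1 + 2 + 0 + 0 = 10

10 discordant pairs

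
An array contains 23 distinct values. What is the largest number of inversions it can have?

253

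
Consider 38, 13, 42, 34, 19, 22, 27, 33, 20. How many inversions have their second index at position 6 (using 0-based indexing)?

The element at index 6 is 27.
Elements before it: 38, 13, 42, 34, 19, 22
Those larger than 27: 38, 42, 34

3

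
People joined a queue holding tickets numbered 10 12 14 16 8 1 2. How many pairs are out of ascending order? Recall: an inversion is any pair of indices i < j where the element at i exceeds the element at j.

Sweep left to right; for each value list the smaller values that follow it:
10: 3
12: 3
14: 3
16: 3
8: 2
1: 0
2: 0
Sum: 3 + 3 + 3 + 3 + 2 + 0 + 0 = 14

14 inversions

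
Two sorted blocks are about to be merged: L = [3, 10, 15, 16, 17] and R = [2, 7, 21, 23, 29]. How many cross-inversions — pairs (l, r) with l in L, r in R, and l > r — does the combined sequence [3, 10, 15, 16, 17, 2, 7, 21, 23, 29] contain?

Count, for every r in R, how many entries of L exceed r:
r = 2: 3, 10, 15, 16, 17 → 5
r = 7: 10, 15, 16, 17 → 4
r = 21: none → 0
r = 23: none → 0
r = 29: none → 0
Cross-inversions: 5 + 4 + 0 + 0 + 0 = 9

9 split inversions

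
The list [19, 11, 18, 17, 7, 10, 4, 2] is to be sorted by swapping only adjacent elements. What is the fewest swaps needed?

25 adjacent swaps

Minimum adjacent swaps = number of inversions (each swap of adjacent out-of-order elements removes one inversion and no swap can remove more).
Count inversions — for each element, later elements that are smaller:
19: 11, 18, 17, 7, 10, 4, 2 → 7
11: 7, 10, 4, 2 → 4
18: 17, 7, 10, 4, 2 → 5
17: 7, 10, 4, 2 → 4
7: 4, 2 → 2
10: 4, 2 → 2
4: 2 → 1
2: none → 0
Total inversions: 7 + 4 + 5 + 4 + 2 + 2 + 1 + 0 = 25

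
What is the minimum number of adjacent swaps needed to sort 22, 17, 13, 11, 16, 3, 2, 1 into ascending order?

Minimum adjacent swaps = number of inversions (each swap of adjacent out-of-order elements removes one inversion and no swap can remove more).
Count inversions — for each element, later elements that are smaller:
22: 17, 13, 11, 16, 3, 2, 1 → 7
17: 13, 11, 16, 3, 2, 1 → 6
13: 11, 3, 2, 1 → 4
11: 3, 2, 1 → 3
16: 3, 2, 1 → 3
3: 2, 1 → 2
2: 1 → 1
1: none → 0
Total inversions: 7 + 6 + 4 + 3 + 3 + 2 + 1 + 0 = 26

26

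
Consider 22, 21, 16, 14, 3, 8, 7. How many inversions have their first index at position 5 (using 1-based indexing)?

0 such elements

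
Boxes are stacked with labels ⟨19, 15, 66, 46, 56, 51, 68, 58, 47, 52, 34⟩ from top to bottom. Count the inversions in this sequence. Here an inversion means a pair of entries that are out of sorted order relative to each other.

For each element, count later entries that are smaller:
19 → 15 → 1
15 → none → 0
66 → 46, 56, 51, 58, 47, 52, 34 → 7
46 → 34 → 1
56 → 51, 47, 52, 34 → 4
51 → 47, 34 → 2
68 → 58, 47, 52, 34 → 4
58 → 47, 52, 34 → 3
47 → 34 → 1
52 → 34 → 1
34 → none → 0
Sum: 1 + 0 + 7 + 1 + 4 + 2 + 4 + 3 + 1 + 1 + 0 = 24

24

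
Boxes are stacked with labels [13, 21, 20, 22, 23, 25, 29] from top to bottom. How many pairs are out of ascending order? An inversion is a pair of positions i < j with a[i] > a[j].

There is 1 inversion.

Element-by-element contributions:
13 → none → 0
21 → 20 → 1
20 → none → 0
22 → none → 0
23 → none → 0
25 → none → 0
29 → none → 0
Sum: 0 + 1 + 0 + 0 + 0 + 0 + 0 = 1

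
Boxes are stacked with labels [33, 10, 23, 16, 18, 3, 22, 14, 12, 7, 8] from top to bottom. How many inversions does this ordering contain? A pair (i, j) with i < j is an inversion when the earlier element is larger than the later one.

Element-by-element contributions:
33: 10
10: 3
23: 8
16: 5
18: 5
3: 0
22: 4
14: 3
12: 2
7: 0
8: 0
Sum: 10 + 3 + 8 + 5 + 5 + 0 + 4 + 3 + 2 + 0 + 0 = 40

40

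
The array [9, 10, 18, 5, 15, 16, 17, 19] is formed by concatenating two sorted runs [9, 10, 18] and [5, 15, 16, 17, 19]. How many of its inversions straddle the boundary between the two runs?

Count, for every r in R, how many entries of L exceed r:
r = 5: 9, 10, 18 → 3
r = 15: 18 → 1
r = 16: 18 → 1
r = 17: 18 → 1
r = 19: none → 0
Cross-inversions: 3 + 1 + 1 + 1 + 0 = 6

6 split inversions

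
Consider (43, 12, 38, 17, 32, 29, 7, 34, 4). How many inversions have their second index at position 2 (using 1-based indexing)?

The element at index 2 is 12.
Elements before it: 43
Those larger than 12: 43

1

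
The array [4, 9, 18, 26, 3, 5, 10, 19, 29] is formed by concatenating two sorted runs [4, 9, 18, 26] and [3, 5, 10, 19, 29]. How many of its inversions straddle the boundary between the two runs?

Count, for every r in R, how many entries of L exceed r:
r = 3: 4, 9, 18, 26 → 4
r = 5: 9, 18, 26 → 3
r = 10: 18, 26 → 2
r = 19: 26 → 1
r = 29: none → 0
Cross-inversions: 4 + 3 + 2 + 1 + 0 = 10

10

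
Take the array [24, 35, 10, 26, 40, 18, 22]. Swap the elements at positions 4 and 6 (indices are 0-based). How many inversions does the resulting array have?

Positions 4 and 6 hold 40 and 22; after swapping, the array is [24, 35, 10, 26, 22, 18, 40].
Sweep left to right; for each value list the smaller values that follow it:
24 → 10, 22, 18 → 3
35 → 10, 26, 22, 18 → 4
10 → none → 0
26 → 22, 18 → 2
22 → 18 → 1
18 → none → 0
40 → none → 0
Sum: 3 + 4 + 0 + 2 + 1 + 0 + 0 = 10

Inversions: 10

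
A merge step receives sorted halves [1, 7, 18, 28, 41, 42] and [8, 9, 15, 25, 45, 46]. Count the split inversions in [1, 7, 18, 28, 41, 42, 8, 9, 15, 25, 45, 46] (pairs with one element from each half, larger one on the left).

15

Take each right-half value and tally the left-half values above it:
r = 8: 18, 28, 41, 42 → 4
r = 9: 18, 28, 41, 42 → 4
r = 15: 18, 28, 41, 42 → 4
r = 25: 28, 41, 42 → 3
r = 45: none → 0
r = 46: none → 0
Cross-inversions: 4 + 4 + 4 + 3 + 0 + 0 = 15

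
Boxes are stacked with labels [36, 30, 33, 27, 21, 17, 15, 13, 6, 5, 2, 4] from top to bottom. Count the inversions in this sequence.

Count, for each position, how many later elements it exceeds:
36 → 30, 33, 27, 21, 17, 15, 13, 6, 5, 2, 4 → 11
30 → 27, 21, 17, 15, 13, 6, 5, 2, 4 → 9
33 → 27, 21, 17, 15, 13, 6, 5, 2, 4 → 9
27 → 21, 17, 15, 13, 6, 5, 2, 4 → 8
21 → 17, 15, 13, 6, 5, 2, 4 → 7
17 → 15, 13, 6, 5, 2, 4 → 6
15 → 13, 6, 5, 2, 4 → 5
13 → 6, 5, 2, 4 → 4
6 → 5, 2, 4 → 3
5 → 2, 4 → 2
2 → none → 0
4 → none → 0
Sum: 11 + 9 + 9 + 8 + 7 + 6 + 5 + 4 + 3 + 2 + 0 + 0 = 64

64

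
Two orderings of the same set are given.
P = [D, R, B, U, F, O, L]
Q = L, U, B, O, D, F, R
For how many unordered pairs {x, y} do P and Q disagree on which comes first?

15

Assign each item its position (1..7) in the first ordering, then rewrite the second ordering as that position sequence:
positions: D→1, R→2, B→3, U→4, F→5, O→6, L→7
second ordering as positions: [7, 4, 3, 6, 1, 5, 2]
Discordant pairs = inversions in this position sequence.
7: 4, 3, 6, 1, 5, 2 → 6
4: 3, 1, 2 → 3
3: 1, 2 → 2
6: 1, 5, 2 → 3
1: 0
5: 2 → 1
2: 0
Total: 6 + 3 + 2 + 3 + 0 + 1 + 0 = 15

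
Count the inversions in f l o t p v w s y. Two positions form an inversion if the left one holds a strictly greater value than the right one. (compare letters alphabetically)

Element-by-element contributions:
f: 0
l: 0
o: 0
t: 2
p: 0
v: 1
w: 1
s: 0
y: 0
Sum: 0 + 0 + 0 + 2 + 0 + 1 + 1 + 0 + 0 = 4

4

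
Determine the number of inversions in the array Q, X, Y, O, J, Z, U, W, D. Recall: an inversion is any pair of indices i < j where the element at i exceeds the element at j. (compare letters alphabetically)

Sweep left to right; for each value list the smaller values that follow it:
Q: 3
X: 5
Y: 5
O: 2
J: 1
Z: 3
U: 1
W: 1
D: 0
Sum: 3 + 5 + 5 + 2 + 1 + 3 + 1 + 1 + 0 = 21

21 inversions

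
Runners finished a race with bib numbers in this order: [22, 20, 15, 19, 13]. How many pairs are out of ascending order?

9

Count, for each position, how many later elements it exceeds:
22 → 20, 15, 19, 13 → 4
20 → 15, 19, 13 → 3
15 → 13 → 1
19 → 13 → 1
13 → none → 0
Sum: 4 + 3 + 1 + 1 + 0 = 9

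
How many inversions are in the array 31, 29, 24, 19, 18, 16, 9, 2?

Inversions: 28

Element-by-element contributions:
31 → 29, 24, 19, 18, 16, 9, 2 → 7
29 → 24, 19, 18, 16, 9, 2 → 6
24 → 19, 18, 16, 9, 2 → 5
19 → 18, 16, 9, 2 → 4
18 → 16, 9, 2 → 3
16 → 9, 2 → 2
9 → 2 → 1
2 → none → 0
Sum: 7 + 6 + 5 + 4 + 3 + 2 + 1 + 0 = 28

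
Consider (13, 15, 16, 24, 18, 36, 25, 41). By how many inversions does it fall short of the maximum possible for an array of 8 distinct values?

26 inversions short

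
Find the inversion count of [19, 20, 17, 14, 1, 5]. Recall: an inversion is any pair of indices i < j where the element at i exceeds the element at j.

Sweep left to right; for each value list the smaller values that follow it:
19 → 17, 14, 1, 5 → 4
20 → 17, 14, 1, 5 → 4
17 → 14, 1, 5 → 3
14 → 1, 5 → 2
1 → none → 0
5 → none → 0
Sum: 4 + 4 + 3 + 2 + 0 + 0 = 13

Inversions: 13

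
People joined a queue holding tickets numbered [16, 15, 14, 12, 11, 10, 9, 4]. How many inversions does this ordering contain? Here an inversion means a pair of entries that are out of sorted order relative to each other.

28

For each element, count later entries that are smaller:
16: 7
15: 6
14: 5
12: 4
11: 3
10: 2
9: 1
4: 0
Sum: 7 + 6 + 5 + 4 + 3 + 2 + 1 + 0 = 28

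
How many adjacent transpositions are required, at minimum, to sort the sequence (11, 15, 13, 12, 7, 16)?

There are 7 adjacent swaps.

Minimum adjacent swaps = number of inversions (each swap of adjacent out-of-order elements removes one inversion and no swap can remove more).
Count inversions — for each element, later elements that are smaller:
11: 7 → 1
15: 13, 12, 7 → 3
13: 12, 7 → 2
12: 7 → 1
7: none → 0
16: none → 0
Total inversions: 1 + 3 + 2 + 1 + 0 + 0 = 7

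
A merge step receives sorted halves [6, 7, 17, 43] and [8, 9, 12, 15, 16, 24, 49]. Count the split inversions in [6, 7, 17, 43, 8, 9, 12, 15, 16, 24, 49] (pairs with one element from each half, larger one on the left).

11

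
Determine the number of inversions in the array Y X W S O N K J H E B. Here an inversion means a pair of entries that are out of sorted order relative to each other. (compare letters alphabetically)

There are 55 inversions.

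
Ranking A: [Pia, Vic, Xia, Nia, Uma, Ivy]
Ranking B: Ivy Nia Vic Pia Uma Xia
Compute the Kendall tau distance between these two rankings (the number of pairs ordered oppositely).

Assign each item its position (1..6) in the first ordering, then rewrite the second ordering as that position sequence:
positions: Pia→1, Vic→2, Xia→3, Nia→4, Uma→5, Ivy→6
second ordering as positions: [6, 4, 2, 1, 5, 3]
Discordant pairs = inversions in this position sequence.
6: 4, 2, 1, 5, 3 → 5
4: 2, 1, 3 → 3
2: 1 → 1
1: 0
5: 3 → 1
3: 0
Total: 5 + 3 + 1 + 0 + 1 + 0 = 10

10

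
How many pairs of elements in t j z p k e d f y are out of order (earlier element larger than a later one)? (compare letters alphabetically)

Element-by-element contributions:
t → j, p, k, e, d, f → 6
j → e, d, f → 3
z → p, k, e, d, f, y → 6
p → k, e, d, f → 4
k → e, d, f → 3
e → d → 1
d → none → 0
f → none → 0
y → none → 0
Sum: 6 + 3 + 6 + 4 + 3 + 1 + 0 + 0 + 0 = 23

23 out-of-order pairs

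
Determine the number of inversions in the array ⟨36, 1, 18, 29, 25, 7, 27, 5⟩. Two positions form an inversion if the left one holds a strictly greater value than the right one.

Count, for each position, how many later elements it exceeds:
36 → 1, 18, 29, 25, 7, 27, 5 → 7
1 → none → 0
18 → 7, 5 → 2
29 → 25, 7, 27, 5 → 4
25 → 7, 5 → 2
7 → 5 → 1
27 → 5 → 1
5 → none → 0
Sum: 7 + 0 + 2 + 4 + 2 + 1 + 1 + 0 = 17

17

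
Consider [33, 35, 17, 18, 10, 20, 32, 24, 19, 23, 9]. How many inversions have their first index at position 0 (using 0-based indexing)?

9

The element at index 0 is 33.
Elements after it: 35, 17, 18, 10, 20, 32, 24, 19, 23, 9
Those smaller than 33: 17, 18, 10, 20, 32, 24, 19, 23, 9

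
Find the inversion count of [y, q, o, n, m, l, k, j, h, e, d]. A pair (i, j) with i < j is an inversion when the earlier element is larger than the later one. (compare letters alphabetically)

55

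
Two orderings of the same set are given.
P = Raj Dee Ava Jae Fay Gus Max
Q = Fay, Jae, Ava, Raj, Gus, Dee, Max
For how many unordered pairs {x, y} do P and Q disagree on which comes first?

There are 10 disagreeing pairs.

Assign each item its position (1..7) in the first ordering, then rewrite the second ordering as that position sequence:
positions: Raj→1, Dee→2, Ava→3, Jae→4, Fay→5, Gus→6, Max→7
second ordering as positions: [5, 4, 3, 1, 6, 2, 7]
Discordant pairs = inversions in this position sequence.
5: 4, 3, 1, 2 → 4
4: 3, 1, 2 → 3
3: 1, 2 → 2
1: 0
6: 2 → 1
2: 0
7: 0
Total: 4 + 3 + 2 + 0 + 1 + 0 + 0 = 10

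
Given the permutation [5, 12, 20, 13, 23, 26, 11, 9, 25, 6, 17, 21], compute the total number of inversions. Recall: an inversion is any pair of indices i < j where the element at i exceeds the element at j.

There are 28 inversions.

Element-by-element contributions:
5: 0
12: 3
20: 5
13: 3
23: 5
26: 6
11: 2
9: 1
25: 3
6: 0
17: 0
21: 0
Sum: 0 + 3 + 5 + 3 + 5 + 6 + 2 + 1 + 3 + 0 + 0 + 0 = 28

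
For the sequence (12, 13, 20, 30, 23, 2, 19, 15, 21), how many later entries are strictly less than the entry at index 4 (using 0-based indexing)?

4 such elements

The element at index 4 is 23.
Elements after it: 2, 19, 15, 21
Those smaller than 23: 2, 19, 15, 21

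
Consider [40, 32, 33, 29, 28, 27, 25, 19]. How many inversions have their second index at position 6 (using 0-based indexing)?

The element at index 6 is 25.
Elements before it: 40, 32, 33, 29, 28, 27
Those larger than 25: 40, 32, 33, 29, 28, 27

6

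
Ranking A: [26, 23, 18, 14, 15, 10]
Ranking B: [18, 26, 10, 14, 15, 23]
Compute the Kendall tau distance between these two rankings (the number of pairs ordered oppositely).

Assign each item its position (1..6) in the first ordering, then rewrite the second ordering as that position sequence:
positions: 26→1, 23→2, 18→3, 14→4, 15→5, 10→6
second ordering as positions: [3, 1, 6, 4, 5, 2]
Discordant pairs = inversions in this position sequence.
3: 1, 2 → 2
1: 0
6: 4, 5, 2 → 3
4: 2 → 1
5: 2 → 1
2: 0
Total: 2 + 0 + 3 + 1 + 1 + 0 = 7

7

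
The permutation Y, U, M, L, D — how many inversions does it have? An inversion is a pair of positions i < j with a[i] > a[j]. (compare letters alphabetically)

Inversions: 10

Listing every pair i<j with a[i]>a[j] (using 0-based positions):
(0,1): Y > U
(0,2): Y > M
(0,3): Y > L
(0,4): Y > D
(1,2): U > M
(1,3): U > L
(1,4): U > D
(2,3): M > L
(2,4): M > D
(3,4): L > D
That's 10 pairs.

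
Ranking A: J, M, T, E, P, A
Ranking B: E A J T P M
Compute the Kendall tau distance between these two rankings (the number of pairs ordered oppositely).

Assign each item its position (1..6) in the first ordering, then rewrite the second ordering as that position sequence:
positions: J→1, M→2, T→3, E→4, P→5, A→6
second ordering as positions: [4, 6, 1, 3, 5, 2]
Discordant pairs = inversions in this position sequence.
4: 1, 3, 2 → 3
6: 1, 3, 5, 2 → 4
1: 0
3: 2 → 1
5: 2 → 1
2: 0
Total: 3 + 4 + 0 + 1 + 1 + 0 = 9

9 discordant pairs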